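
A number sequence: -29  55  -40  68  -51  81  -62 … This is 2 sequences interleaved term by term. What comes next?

The terms cycle through 2 interleaved subsequences.
Track A is -29, -40, -51, -62, which is arithmetic with common difference −11.
Track B is 55, 68, 81, which is adding 13 each time.
The 8th slot belongs to track B; its 4th term is 94.

94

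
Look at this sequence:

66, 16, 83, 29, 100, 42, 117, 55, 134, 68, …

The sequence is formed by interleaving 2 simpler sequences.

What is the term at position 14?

94

Positions 1, 3, 5, … form one subsequence and positions 2, 4, 6, … form another.
Stream A: 66, 83, 100, 117, 134 — arithmetic with common difference +17.
Stream B: 16, 29, 42, 55, 68 — arithmetic with common difference +13.
Term 14 comes from stream B (its 7th entry): 94.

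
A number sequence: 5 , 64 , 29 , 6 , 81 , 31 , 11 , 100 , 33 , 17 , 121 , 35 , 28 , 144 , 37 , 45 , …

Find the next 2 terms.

169, 39

Split by position mod 3: positions 1, 4, 7, … form one track, and each other residue class forms its own.
Subsequence A: 5, 6, 11, 17, 28, 45 — Fibonacci-style (each term is the sum of the two before it).
Subsequence B: 64, 81, 100, 121, 144 — consecutive squares n² from n = 8.
Subsequence C: 29, 31, 33, 35, 37 — linear: a_n = 27 + 2·n.
Position 17 → subsequence B, term 6 = 169.
Position 18 → subsequence C, term 6 = 39.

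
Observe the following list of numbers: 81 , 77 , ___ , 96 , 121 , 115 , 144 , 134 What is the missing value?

Positions 1, 3, 5, … form one subsequence and positions 2, 4, 6, … form another.
Subsequence A: 81, ?, 121, 144 — consecutive squares n² from n = 9.
Subsequence B: 77, 96, 115, 134 — arithmetic, step +19.
Filling subsequence A at index 2 by its rule yields 100.

100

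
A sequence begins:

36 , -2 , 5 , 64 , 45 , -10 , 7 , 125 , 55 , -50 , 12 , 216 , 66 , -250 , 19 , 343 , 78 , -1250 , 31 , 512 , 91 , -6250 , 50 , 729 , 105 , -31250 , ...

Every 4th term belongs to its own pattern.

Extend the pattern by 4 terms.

81, 1000, 120, -156250

Read the sequence 4 terms at a time; column i is its own pattern.
Stream A: 36, 45, 55, 66, 78, 91, 105 (triangular numbers starting at T_8).
Stream B: -2, -10, -50, -250, -1250, -6250, -31250 (multiplying by 5 each time).
Stream C: 5, 7, 12, 19, 31, 50 (Fibonacci-style (each term is the sum of the two before it)).
Stream D: 64, 125, 216, 343, 512, 729 (the cubes 4³, 5³, 6³, …).
Position 27 → stream C, term 7 = 81.
Term 28 comes from stream D (its 7th entry): 1000.
The 29th slot belongs to stream A; its 8th term is 120.
Position 30 falls in stream B as its term 8, giving -156250.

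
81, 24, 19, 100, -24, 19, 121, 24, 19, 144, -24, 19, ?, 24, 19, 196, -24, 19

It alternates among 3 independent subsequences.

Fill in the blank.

Split by position mod 3: positions 1, 4, 7, … form one track, and each other residue class forms its own.
Subsequence A: 81, 100, 121, 144, ?, 196. Perfect squares starting at 9².
Subsequence B: 24, -24, 24, -24, 24, -24. Oscillating between 24 and -24.
Subsequence C: 19, 19, 19, 19, 19, 19. Constant 19.
So the missing entry in subsequence A is 169.

169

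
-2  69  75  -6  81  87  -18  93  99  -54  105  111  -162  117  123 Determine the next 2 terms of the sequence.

-486, 129

Positions follow the repeating pattern ABB; grouping by letter gives 2 tracks.
Track A: -2, -6, -18, -54, -162. Geometric, ×3 each step.
Track B: 69, 75, 81, 87, 93, 99, 105, 111, 117, 123. Linear: a_n = 63 + 6·n.
Position 16 → track A, term 6 = -486.
Term 17 comes from track B (its 11th entry): 129.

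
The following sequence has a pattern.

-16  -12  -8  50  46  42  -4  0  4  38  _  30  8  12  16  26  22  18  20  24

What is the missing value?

34

Positions follow the repeating pattern AAABBB; grouping by letter gives 2 tracks.
Subsequence A is -16, -12, -8, -4, 0, 4, 8, 12, 16, 20, 24, which is arithmetic, step +4.
Subsequence B is 50, 46, 42, 38, ?, 30, 26, 22, 18, which is subtracting 4 each time.
Filling subsequence B at index 5 by its rule yields 34.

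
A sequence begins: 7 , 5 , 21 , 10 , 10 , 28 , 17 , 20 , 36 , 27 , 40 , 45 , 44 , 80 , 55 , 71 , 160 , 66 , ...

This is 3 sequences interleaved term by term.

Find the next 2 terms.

Split by position mod 3: positions 1, 4, 7, … form one track, and each other residue class forms its own.
Track A is 7, 10, 17, 27, 44, 71, which is a Fibonacci-like recurrence a_n = a_{n-1} + a_{n-2}.
Track B is 5, 10, 20, 40, 80, 160, which is a geometric progression (common ratio 2).
Track C is 21, 28, 36, 45, 55, 66, which is triangular numbers starting at T_6.
Position 19 → track A, term 7 = 115.
Position 20 falls in track B as its term 7, giving 320.

115, 320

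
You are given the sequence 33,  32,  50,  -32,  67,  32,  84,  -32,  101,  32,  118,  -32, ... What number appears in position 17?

Positions 1, 3, 5, … form one subsequence and positions 2, 4, 6, … form another.
Stream A: 33, 50, 67, 84, 101, 118 — linear: a_n = 16 + 17·n.
Stream B: 32, -32, 32, -32, 32, -32 — the oscillation 32·(−1)^(n+1).
Position 17 falls in stream A as its term 9, giving 169.

169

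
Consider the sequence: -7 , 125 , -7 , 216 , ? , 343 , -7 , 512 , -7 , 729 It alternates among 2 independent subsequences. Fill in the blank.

The terms cycle through 2 interleaved subsequences.
Track A = -7, -7, ?, -7, -7: always -7.
Track B = 125, 216, 343, 512, 729: consecutive cubes n³ from n = 5.
So the missing entry in track A is -7.

-7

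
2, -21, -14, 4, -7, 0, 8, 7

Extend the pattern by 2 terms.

14, 16

Reading positions in blocks of 3 reveals the pattern ABB — 2 tracks woven together.
Track A: 2, 4, 8 (successive powers of 2).
Track B: -21, -14, -7, 0, 7 (arithmetic with common difference +7).
Position 9 falls in track B as its term 6, giving 14.
Term 10 comes from track A (its 4th entry): 16.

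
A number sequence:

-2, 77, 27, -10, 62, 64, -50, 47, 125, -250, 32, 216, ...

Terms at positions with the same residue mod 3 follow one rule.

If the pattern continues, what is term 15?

Read the sequence 3 terms at a time; column i is its own pattern.
Stream A = -2, -10, -50, -250: geometric, ×5 each step.
Stream B = 77, 62, 47, 32: arithmetic, step −15.
Stream C = 27, 64, 125, 216: the cubes 3³, 4³, 5³, ….
Position 15 → stream C, term 5 = 343.

343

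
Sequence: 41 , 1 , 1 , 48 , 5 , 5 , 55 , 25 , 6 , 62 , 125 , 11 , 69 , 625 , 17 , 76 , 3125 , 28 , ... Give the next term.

Read the sequence 3 terms at a time; column i is its own pattern.
Subsequence A: 41, 48, 55, 62, 69, 76 (arithmetic with common difference +7).
Subsequence B: 1, 5, 25, 125, 625, 3125 (powers of 5).
Subsequence C: 1, 5, 6, 11, 17, 28 (Fibonacci-style (each term is the sum of the two before it)).
Position 19 → subsequence A, term 7 = 83.

83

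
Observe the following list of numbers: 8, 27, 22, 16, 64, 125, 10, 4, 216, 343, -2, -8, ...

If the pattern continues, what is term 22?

2197

Reading positions in blocks of 4 reveals the pattern AABB — 2 tracks woven together.
Stream A: 8, 27, 64, 125, 216, 343 (consecutive cubes n³ from n = 2).
Stream B: 22, 16, 10, 4, -2, -8 (arithmetic with common difference −6).
Position 22 → stream A, term 12 = 2197.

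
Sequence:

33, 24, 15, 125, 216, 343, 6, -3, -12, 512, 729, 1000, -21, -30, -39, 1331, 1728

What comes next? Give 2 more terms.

2197, -48

Reading positions in blocks of 6 reveals the pattern AAABBB — 2 tracks woven together.
Subsequence A = 33, 24, 15, 6, -3, -12, -21, -30, -39: arithmetic, step −9.
Subsequence B = 125, 216, 343, 512, 729, 1000, 1331, 1728: consecutive cubes n³ from n = 5.
Position 18 falls in subsequence B as its term 9, giving 2197.
Position 19 falls in subsequence A as its term 10, giving -48.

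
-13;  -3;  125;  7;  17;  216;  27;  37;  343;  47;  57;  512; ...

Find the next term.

67

Reading positions in blocks of 3 reveals the pattern AAB — 2 tracks woven together.
Subsequence A: -13, -3, 7, 17, 27, 37, 47, 57 — arithmetic, step +10.
Subsequence B: 125, 216, 343, 512 — consecutive cubes n³ from n = 5.
The 13th slot belongs to subsequence A; its 9th term is 67.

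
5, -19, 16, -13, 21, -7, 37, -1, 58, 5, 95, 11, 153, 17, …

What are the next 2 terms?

Positions 1, 3, 5, … form one subsequence and positions 2, 4, 6, … form another.
Track A is 5, 16, 21, 37, 58, 95, 153, which is a Fibonacci-like recurrence a_n = a_{n-1} + a_{n-2}.
Track B is -19, -13, -7, -1, 5, 11, 17, which is arithmetic with common difference +6.
Position 15 falls in track A as its term 8, giving 248.
Term 16 comes from track B (its 8th entry): 23.

248, 23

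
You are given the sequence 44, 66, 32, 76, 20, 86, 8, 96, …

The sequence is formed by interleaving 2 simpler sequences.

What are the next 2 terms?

The terms cycle through 2 interleaved subsequences.
Stream A = 44, 32, 20, 8: arithmetic with common difference −12.
Stream B = 66, 76, 86, 96: adding 10 each time.
Position 9 falls in stream A as its term 5, giving -4.
Position 10 → stream B, term 5 = 106.

-4, 106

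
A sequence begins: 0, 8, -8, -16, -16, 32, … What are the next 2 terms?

-24, -64

Split by position mod 2 into 2 tracks.
Stream A = 0, -8, -16: arithmetic with common difference −8.
Stream B = 8, -16, 32: geometric, ×-2 each step.
Position 7 → stream A, term 4 = -24.
Term 8 comes from stream B (its 4th entry): -64.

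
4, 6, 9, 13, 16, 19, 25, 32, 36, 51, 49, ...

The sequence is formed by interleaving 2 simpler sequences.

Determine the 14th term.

134

Taking every 2nd term gives 2 separate tracks.
Subsequence A = 4, 9, 16, 25, 36, 49: consecutive squares n² from n = 2.
Subsequence B = 6, 13, 19, 32, 51: Fibonacci-style (each term is the sum of the two before it).
Term 14 comes from subsequence B (its 7th entry): 134.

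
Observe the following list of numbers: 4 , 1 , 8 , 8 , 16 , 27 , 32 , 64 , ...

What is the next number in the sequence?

64

Split by position mod 2 into 2 tracks.
Track A: 4, 8, 16, 32 (geometric, ×2 each step).
Track B: 1, 8, 27, 64 (perfect cubes starting at 1³).
The 9th slot belongs to track A; its 5th term is 64.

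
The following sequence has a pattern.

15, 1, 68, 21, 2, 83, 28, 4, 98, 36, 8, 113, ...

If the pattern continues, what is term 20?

Split by position mod 3: positions 1, 4, 7, … form one track, and each other residue class forms its own.
Track A: 15, 21, 28, 36. The triangular numbers T_5, T_6, ….
Track B: 1, 2, 4, 8. Powers 2^0, 2^1, 2^2, ….
Track C: 68, 83, 98, 113. Arithmetic, step +15.
Position 20 falls in track B as its term 7, giving 64.

64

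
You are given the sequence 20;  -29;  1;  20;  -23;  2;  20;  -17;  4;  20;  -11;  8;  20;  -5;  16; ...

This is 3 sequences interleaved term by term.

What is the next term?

Read the sequence 3 terms at a time; column i is its own pattern.
Stream A: 20, 20, 20, 20, 20 (always 20).
Stream B: -29, -23, -17, -11, -5 (linear: a_n = -35 + 6·n).
Stream C: 1, 2, 4, 8, 16 (powers 2^0, 2^1, 2^2, …).
Position 16 → stream A, term 6 = 20.

20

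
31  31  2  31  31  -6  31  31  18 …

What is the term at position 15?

162

Positions follow the repeating pattern AAB; grouping by letter gives 2 tracks.
Track A: 31, 31, 31, 31, 31, 31 — always 31.
Track B: 2, -6, 18 — geometric with ratio -3.
Position 15 falls in track B as its term 5, giving 162.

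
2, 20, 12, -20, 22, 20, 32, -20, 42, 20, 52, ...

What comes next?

Taking every 2nd term gives 2 separate tracks.
Track A is 2, 12, 22, 32, 42, 52, which is arithmetic, step +10.
Track B is 20, -20, 20, -20, 20, which is oscillating between 20 and -20.
The 12th slot belongs to track B; its 6th term is -20.

-20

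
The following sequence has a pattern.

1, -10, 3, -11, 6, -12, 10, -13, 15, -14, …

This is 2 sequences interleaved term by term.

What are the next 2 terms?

21, -15

Positions 1, 3, 5, … form one subsequence and positions 2, 4, 6, … form another.
Stream A: 1, 3, 6, 10, 15 (triangular numbers starting at T_1).
Stream B: -10, -11, -12, -13, -14 (arithmetic with common difference −1).
Term 11 comes from stream A (its 6th entry): 21.
Position 12 falls in stream B as its term 6, giving -15.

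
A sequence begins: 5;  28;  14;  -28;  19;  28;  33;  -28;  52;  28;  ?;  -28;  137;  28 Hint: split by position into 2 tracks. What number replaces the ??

Odd-indexed and even-indexed terms follow separate rules.
Track A: 5, 14, 19, 33, 52, ?, 137 (each term equals the sum of the previous two).
Track B: 28, -28, 28, -28, 28, -28, 28 (alternating ±28).
So the missing entry in track A is 85.

85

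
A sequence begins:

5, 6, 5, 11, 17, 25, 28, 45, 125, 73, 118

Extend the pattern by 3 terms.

625, 191, 309

Positions follow the repeating pattern AAB; grouping by letter gives 2 tracks.
Track A: 5, 6, 11, 17, 28, 45, 73, 118 — each term equals the sum of the previous two.
Track B: 5, 25, 125 — powers of 5.
Position 12 falls in track B as its term 4, giving 625.
Position 13 falls in track A as its term 9, giving 191.
The 14th slot belongs to track A; its 10th term is 309.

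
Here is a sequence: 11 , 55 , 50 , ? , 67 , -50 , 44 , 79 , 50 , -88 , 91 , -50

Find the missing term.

Split by position mod 3 into 3 tracks.
Stream A: 11, ?, 44, -88 — geometric with ratio -2.
Stream B: 55, 67, 79, 91 — arithmetic with common difference +12.
Stream C: 50, -50, 50, -50 — oscillating between 50 and -50.
So the missing entry in stream A is -22.

-22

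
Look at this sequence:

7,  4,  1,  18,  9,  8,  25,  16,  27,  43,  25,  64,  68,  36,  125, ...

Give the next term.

Read the sequence 3 terms at a time; column i is its own pattern.
Track A: 7, 18, 25, 43, 68. Each term equals the sum of the previous two.
Track B: 4, 9, 16, 25, 36. Perfect squares starting at 2².
Track C: 1, 8, 27, 64, 125. The cubes 1³, 2³, 3³, ….
Term 16 comes from track A (its 6th entry): 111.

111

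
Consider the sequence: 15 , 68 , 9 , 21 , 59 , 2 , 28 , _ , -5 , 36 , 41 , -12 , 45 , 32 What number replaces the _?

50

The terms cycle through 3 interleaved subsequences.
Track A: 15, 21, 28, 36, 45 (the triangular numbers T_5, T_6, …).
Track B: 68, 59, ?, 41, 32 (arithmetic with common difference −9).
Track C: 9, 2, -5, -12 (arithmetic, step −7).
The gap is track B's term 3; the rule gives 50.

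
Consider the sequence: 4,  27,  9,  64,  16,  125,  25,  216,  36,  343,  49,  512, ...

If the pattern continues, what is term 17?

The terms cycle through 2 interleaved subsequences.
Track A: 4, 9, 16, 25, 36, 49 (the squares 2², 3², 4², …).
Track B: 27, 64, 125, 216, 343, 512 (the cubes 3³, 4³, 5³, …).
Position 17 falls in track A as its term 9, giving 100.

100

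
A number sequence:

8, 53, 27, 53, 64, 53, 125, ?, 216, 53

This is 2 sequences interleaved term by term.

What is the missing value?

53

Odd-indexed and even-indexed terms follow separate rules.
Stream A: 8, 27, 64, 125, 216. Consecutive cubes n³ from n = 2.
Stream B: 53, 53, 53, ?, 53. The constant sequence 53.
So the missing entry in stream B is 53.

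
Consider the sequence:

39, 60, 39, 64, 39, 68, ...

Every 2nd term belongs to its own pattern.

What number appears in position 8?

The terms cycle through 2 interleaved subsequences.
Track A is 39, 39, 39, which is always 39.
Track B is 60, 64, 68, which is linear: a_n = 56 + 4·n.
Position 8 falls in track B as its term 4, giving 72.

72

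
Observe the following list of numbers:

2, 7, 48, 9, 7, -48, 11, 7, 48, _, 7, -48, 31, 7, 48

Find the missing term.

Split by position mod 3 into 3 tracks.
Track A = 2, 9, 11, ?, 31: a Fibonacci-like recurrence a_n = a_{n-1} + a_{n-2}.
Track B = 7, 7, 7, 7, 7: constant 7.
Track C = 48, -48, 48, -48, 48: alternating ±48.
Filling track A at index 4 by its rule yields 20.

20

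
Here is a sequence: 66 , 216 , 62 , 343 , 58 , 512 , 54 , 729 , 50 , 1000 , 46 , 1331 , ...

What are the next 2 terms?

42, 1728

Split by position mod 2 into 2 tracks.
Track A: 66, 62, 58, 54, 50, 46 (arithmetic, step −4).
Track B: 216, 343, 512, 729, 1000, 1331 (consecutive cubes n³ from n = 6).
Term 13 comes from track A (its 7th entry): 42.
Position 14 → track B, term 7 = 1728.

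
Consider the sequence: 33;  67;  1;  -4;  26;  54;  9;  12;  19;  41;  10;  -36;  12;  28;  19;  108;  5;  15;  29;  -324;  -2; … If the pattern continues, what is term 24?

The terms cycle through 4 interleaved subsequences.
Track A: 33, 26, 19, 12, 5, -2. Arithmetic with common difference −7.
Track B: 67, 54, 41, 28, 15. Subtracting 13 each time.
Track C: 1, 9, 10, 19, 29. Each term equals the sum of the previous two.
Track D: -4, 12, -36, 108, -324. Geometric, ×-3 each step.
Position 24 → track D, term 6 = 972.

972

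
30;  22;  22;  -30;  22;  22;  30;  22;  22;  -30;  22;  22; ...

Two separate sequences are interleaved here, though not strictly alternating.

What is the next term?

The slot pattern repeats as ABB (period 3), so there are 2 interleaved tracks.
Track A = 30, -30, 30, -30: the oscillation 30·(−1)^(n+1).
Track B = 22, 22, 22, 22, 22, 22, 22, 22: always 22.
Term 13 comes from track A (its 5th entry): 30.

30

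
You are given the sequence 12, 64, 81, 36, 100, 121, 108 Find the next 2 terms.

Reading positions in blocks of 3 reveals the pattern ABB — 2 tracks woven together.
Stream A is 12, 36, 108, which is multiplying by 3 each time.
Stream B is 64, 81, 100, 121, which is the squares 8², 9², 10², ….
The 8th slot belongs to stream B; its 5th term is 144.
Position 9 falls in stream B as its term 6, giving 169.

144, 169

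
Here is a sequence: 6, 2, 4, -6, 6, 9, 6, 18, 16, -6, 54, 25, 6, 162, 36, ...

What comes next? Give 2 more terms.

Taking every 3rd term gives 3 separate tracks.
Subsequence A = 6, -6, 6, -6, 6: alternating ±6.
Subsequence B = 2, 6, 18, 54, 162: multiplying by 3 each time.
Subsequence C = 4, 9, 16, 25, 36: the squares 2², 3², 4², ….
Term 16 comes from subsequence A (its 6th entry): -6.
Term 17 comes from subsequence B (its 6th entry): 486.

-6, 486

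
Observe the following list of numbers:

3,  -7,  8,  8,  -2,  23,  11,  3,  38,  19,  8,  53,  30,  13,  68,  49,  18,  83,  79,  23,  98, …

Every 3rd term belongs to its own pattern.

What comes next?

The terms cycle through 3 interleaved subsequences.
Track A: 3, 8, 11, 19, 30, 49, 79 — a Fibonacci-like recurrence a_n = a_{n-1} + a_{n-2}.
Track B: -7, -2, 3, 8, 13, 18, 23 — linear: a_n = -12 + 5·n.
Track C: 8, 23, 38, 53, 68, 83, 98 — adding 15 each time.
Term 22 comes from track A (its 8th entry): 128.

128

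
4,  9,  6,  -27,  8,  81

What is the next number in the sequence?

10

Taking every 2nd term gives 2 separate tracks.
Track A = 4, 6, 8: adding 2 each time.
Track B = 9, -27, 81: geometric with ratio -3.
Term 7 comes from track A (its 4th entry): 10.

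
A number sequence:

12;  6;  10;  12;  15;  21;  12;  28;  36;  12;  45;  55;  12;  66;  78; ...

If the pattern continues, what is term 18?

105

Reading positions in blocks of 3 reveals the pattern ABB — 2 tracks woven together.
Stream A: 12, 12, 12, 12, 12 — always 12.
Stream B: 6, 10, 15, 21, 28, 36, 45, 55, 66, 78 — the triangular numbers T_3, T_4, ….
Position 18 → stream B, term 12 = 105.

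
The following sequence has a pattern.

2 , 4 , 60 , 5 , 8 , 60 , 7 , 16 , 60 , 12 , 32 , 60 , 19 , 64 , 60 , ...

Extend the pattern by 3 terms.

The terms cycle through 3 interleaved subsequences.
Track A = 2, 5, 7, 12, 19: a Fibonacci-like recurrence a_n = a_{n-1} + a_{n-2}.
Track B = 4, 8, 16, 32, 64: powers of 2.
Track C = 60, 60, 60, 60, 60: the constant sequence 60.
Term 16 comes from track A (its 6th entry): 31.
Position 17 falls in track B as its term 6, giving 128.
Position 18 falls in track C as its term 6, giving 60.

31, 128, 60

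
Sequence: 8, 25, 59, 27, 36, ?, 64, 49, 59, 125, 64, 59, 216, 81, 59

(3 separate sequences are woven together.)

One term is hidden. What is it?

59

Read the sequence 3 terms at a time; column i is its own pattern.
Stream A: 8, 27, 64, 125, 216 — the cubes 2³, 3³, 4³, ….
Stream B: 25, 36, 49, 64, 81 — consecutive squares n² from n = 5.
Stream C: 59, ?, 59, 59, 59 — constant 59.
The gap is stream C's term 2; the rule gives 59.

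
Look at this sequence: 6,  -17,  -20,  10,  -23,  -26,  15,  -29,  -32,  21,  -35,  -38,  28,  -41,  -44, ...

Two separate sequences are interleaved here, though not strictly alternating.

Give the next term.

36

Positions follow the repeating pattern ABB; grouping by letter gives 2 tracks.
Subsequence A: 6, 10, 15, 21, 28 — triangular numbers starting at T_3.
Subsequence B: -17, -20, -23, -26, -29, -32, -35, -38, -41, -44 — linear: a_n = -14 − 3·n.
The 16th slot belongs to subsequence A; its 6th term is 36.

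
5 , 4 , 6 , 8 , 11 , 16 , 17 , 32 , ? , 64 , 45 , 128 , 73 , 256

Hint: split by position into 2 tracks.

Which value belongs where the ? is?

28

Odd-indexed and even-indexed terms follow separate rules.
Track A is 5, 6, 11, 17, ?, 45, 73, which is each term equals the sum of the previous two.
Track B is 4, 8, 16, 32, 64, 128, 256, which is powers of 2.
The gap is track A's term 5; the rule gives 28.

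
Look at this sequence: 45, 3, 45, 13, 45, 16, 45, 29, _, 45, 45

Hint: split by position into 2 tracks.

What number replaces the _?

The terms cycle through 2 interleaved subsequences.
Stream A is 45, 45, 45, 45, ?, 45, which is constant 45.
Stream B is 3, 13, 16, 29, 45, which is Fibonacci-style (each term is the sum of the two before it).
So the missing entry in stream A is 45.

45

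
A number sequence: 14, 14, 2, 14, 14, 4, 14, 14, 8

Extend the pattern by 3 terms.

14, 14, 16

Reading positions in blocks of 3 reveals the pattern AAB — 2 tracks woven together.
Stream A is 14, 14, 14, 14, 14, 14, which is the constant sequence 14.
Stream B is 2, 4, 8, which is powers of 2.
Position 10 → stream A, term 7 = 14.
Term 11 comes from stream A (its 8th entry): 14.
Term 12 comes from stream B (its 4th entry): 16.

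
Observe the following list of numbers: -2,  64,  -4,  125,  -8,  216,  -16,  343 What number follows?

-32

Positions 1, 3, 5, … form one subsequence and positions 2, 4, 6, … form another.
Stream A: -2, -4, -8, -16 (geometric with ratio 2).
Stream B: 64, 125, 216, 343 (perfect cubes starting at 4³).
Term 9 comes from stream A (its 5th entry): -32.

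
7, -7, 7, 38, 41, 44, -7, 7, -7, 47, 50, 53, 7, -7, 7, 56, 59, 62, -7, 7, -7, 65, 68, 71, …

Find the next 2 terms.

7, -7

Positions follow the repeating pattern AAABBB; grouping by letter gives 2 tracks.
Stream A = 7, -7, 7, -7, 7, -7, 7, -7, 7, -7, 7, -7: the oscillation 7·(−1)^(n+1).
Stream B = 38, 41, 44, 47, 50, 53, 56, 59, 62, 65, 68, 71: arithmetic, step +3.
The 25th slot belongs to stream A; its 13th term is 7.
The 26th slot belongs to stream A; its 14th term is -7.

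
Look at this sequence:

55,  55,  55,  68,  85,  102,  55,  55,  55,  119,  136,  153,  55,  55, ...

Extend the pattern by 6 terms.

55, 170, 187, 204, 55, 55

Positions follow the repeating pattern AAABBB; grouping by letter gives 2 tracks.
Subsequence A is 55, 55, 55, 55, 55, 55, 55, 55, which is always 55.
Subsequence B is 68, 85, 102, 119, 136, 153, which is arithmetic with common difference +17.
Position 15 → subsequence A, term 9 = 55.
Term 16 comes from subsequence B (its 7th entry): 170.
The 17th slot belongs to subsequence B; its 8th term is 187.
Position 18 → subsequence B, term 9 = 204.
Position 19 falls in subsequence A as its term 10, giving 55.
Position 20 → subsequence A, term 11 = 55.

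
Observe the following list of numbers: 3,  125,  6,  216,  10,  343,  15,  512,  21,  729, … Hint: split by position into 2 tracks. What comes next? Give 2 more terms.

Odd-indexed and even-indexed terms follow separate rules.
Track A: 3, 6, 10, 15, 21 — the triangular numbers T_2, T_3, ….
Track B: 125, 216, 343, 512, 729 — perfect cubes starting at 5³.
The 11th slot belongs to track A; its 6th term is 28.
The 12th slot belongs to track B; its 6th term is 1000.

28, 1000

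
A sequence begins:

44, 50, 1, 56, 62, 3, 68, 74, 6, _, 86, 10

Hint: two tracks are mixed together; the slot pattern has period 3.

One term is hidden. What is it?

The slot pattern repeats as AAB (period 3), so there are 2 interleaved tracks.
Track A = 44, 50, 56, 62, 68, 74, ?, 86: arithmetic with common difference +6.
Track B = 1, 3, 6, 10: triangular numbers starting at T_1.
Filling track A at index 7 by its rule yields 80.

80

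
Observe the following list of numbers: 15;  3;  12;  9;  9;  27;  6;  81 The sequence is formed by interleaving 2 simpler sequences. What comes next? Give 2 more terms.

3, 243

Taking every 2nd term gives 2 separate tracks.
Subsequence A = 15, 12, 9, 6: linear: a_n = 18 − 3·n.
Subsequence B = 3, 9, 27, 81: powers of 3.
The 9th slot belongs to subsequence A; its 5th term is 3.
Term 10 comes from subsequence B (its 5th entry): 243.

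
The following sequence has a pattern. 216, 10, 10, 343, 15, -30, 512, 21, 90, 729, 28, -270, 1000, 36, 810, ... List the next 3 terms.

Taking every 3rd term gives 3 separate tracks.
Track A: 216, 343, 512, 729, 1000. Consecutive cubes n³ from n = 6.
Track B: 10, 15, 21, 28, 36. Triangular numbers n(n+1)/2 for n = 4, 5, ….
Track C: 10, -30, 90, -270, 810. A geometric progression (common ratio -3).
Position 16 falls in track A as its term 6, giving 1331.
Term 17 comes from track B (its 6th entry): 45.
Position 18 → track C, term 6 = -2430.

1331, 45, -2430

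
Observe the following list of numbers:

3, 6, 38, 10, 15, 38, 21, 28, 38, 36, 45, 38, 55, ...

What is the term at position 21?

Reading positions in blocks of 3 reveals the pattern AAB — 2 tracks woven together.
Track A: 3, 6, 10, 15, 21, 28, 36, 45, 55 — triangular numbers starting at T_2.
Track B: 38, 38, 38, 38 — constant 38.
Term 21 comes from track B (its 7th entry): 38.

38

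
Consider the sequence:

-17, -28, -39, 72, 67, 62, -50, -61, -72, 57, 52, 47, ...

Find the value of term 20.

The slot pattern repeats as AAABBB (period 6), so there are 2 interleaved tracks.
Track A: -17, -28, -39, -50, -61, -72 (subtracting 11 each time).
Track B: 72, 67, 62, 57, 52, 47 (subtracting 5 each time).
Term 20 comes from track A (its 11th entry): -127.

-127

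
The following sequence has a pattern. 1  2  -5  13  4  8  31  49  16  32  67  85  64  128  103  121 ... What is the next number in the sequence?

The slot pattern repeats as AABB (period 4), so there are 2 interleaved tracks.
Track A: 1, 2, 4, 8, 16, 32, 64, 128 (successive powers of 2).
Track B: -5, 13, 31, 49, 67, 85, 103, 121 (linear: a_n = -23 + 18·n).
Term 17 comes from track A (its 9th entry): 256.

256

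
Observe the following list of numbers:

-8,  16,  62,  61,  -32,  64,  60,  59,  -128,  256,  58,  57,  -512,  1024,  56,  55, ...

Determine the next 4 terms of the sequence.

-2048, 4096, 54, 53

Reading positions in blocks of 4 reveals the pattern AABB — 2 tracks woven together.
Track A: -8, 16, -32, 64, -128, 256, -512, 1024. Geometric with ratio -2.
Track B: 62, 61, 60, 59, 58, 57, 56, 55. Arithmetic with common difference −1.
The 17th slot belongs to track A; its 9th term is -2048.
The 18th slot belongs to track A; its 10th term is 4096.
Position 19 → track B, term 9 = 54.
The 20th slot belongs to track B; its 10th term is 53.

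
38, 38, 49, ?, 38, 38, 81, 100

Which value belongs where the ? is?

Reading positions in blocks of 4 reveals the pattern AABB — 2 tracks woven together.
Stream A: 38, 38, 38, 38 — constant 38.
Stream B: 49, ?, 81, 100 — perfect squares starting at 7².
Filling stream B at index 2 by its rule yields 64.

64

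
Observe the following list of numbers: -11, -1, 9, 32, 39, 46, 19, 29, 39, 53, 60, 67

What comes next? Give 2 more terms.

Reading positions in blocks of 6 reveals the pattern AAABBB — 2 tracks woven together.
Subsequence A: -11, -1, 9, 19, 29, 39 (linear: a_n = -21 + 10·n).
Subsequence B: 32, 39, 46, 53, 60, 67 (linear: a_n = 25 + 7·n).
Position 13 → subsequence A, term 7 = 49.
Position 14 → subsequence A, term 8 = 59.

49, 59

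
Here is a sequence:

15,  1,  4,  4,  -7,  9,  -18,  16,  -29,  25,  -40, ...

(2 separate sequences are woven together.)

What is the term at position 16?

The terms cycle through 2 interleaved subsequences.
Track A is 15, 4, -7, -18, -29, -40, which is linear: a_n = 26 − 11·n.
Track B is 1, 4, 9, 16, 25, which is the squares 1², 2², 3², ….
The 16th slot belongs to track B; its 8th term is 64.

64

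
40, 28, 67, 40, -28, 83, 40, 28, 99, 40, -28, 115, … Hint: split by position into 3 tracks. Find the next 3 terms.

Split by position mod 3: positions 1, 4, 7, … form one track, and each other residue class forms its own.
Track A = 40, 40, 40, 40: constant 40.
Track B = 28, -28, 28, -28: oscillating between 28 and -28.
Track C = 67, 83, 99, 115: linear: a_n = 51 + 16·n.
The 13th slot belongs to track A; its 5th term is 40.
Term 14 comes from track B (its 5th entry): 28.
The 15th slot belongs to track C; its 5th term is 131.

40, 28, 131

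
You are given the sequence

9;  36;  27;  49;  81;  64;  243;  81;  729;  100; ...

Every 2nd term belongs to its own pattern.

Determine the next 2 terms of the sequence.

Odd-indexed and even-indexed terms follow separate rules.
Track A: 9, 27, 81, 243, 729 — successive powers of 3.
Track B: 36, 49, 64, 81, 100 — consecutive squares n² from n = 6.
Position 11 → track A, term 6 = 2187.
The 12th slot belongs to track B; its 6th term is 121.

2187, 121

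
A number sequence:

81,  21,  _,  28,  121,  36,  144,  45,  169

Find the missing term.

Taking every 2nd term gives 2 separate tracks.
Stream A = 81, ?, 121, 144, 169: perfect squares starting at 9².
Stream B = 21, 28, 36, 45: triangular numbers n(n+1)/2 for n = 6, 7, ….
Stream A's pattern makes the blank 100.

100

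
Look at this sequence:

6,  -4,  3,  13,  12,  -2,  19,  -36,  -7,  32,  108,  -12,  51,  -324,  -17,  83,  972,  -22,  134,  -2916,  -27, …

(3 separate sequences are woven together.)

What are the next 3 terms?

217, 8748, -32

Split by position mod 3 into 3 tracks.
Subsequence A is 6, 13, 19, 32, 51, 83, 134, which is Fibonacci-style (each term is the sum of the two before it).
Subsequence B is -4, 12, -36, 108, -324, 972, -2916, which is multiplying by -3 each time.
Subsequence C is 3, -2, -7, -12, -17, -22, -27, which is subtracting 5 each time.
Position 22 → subsequence A, term 8 = 217.
Position 23 → subsequence B, term 8 = 8748.
The 24th slot belongs to subsequence C; its 8th term is -32.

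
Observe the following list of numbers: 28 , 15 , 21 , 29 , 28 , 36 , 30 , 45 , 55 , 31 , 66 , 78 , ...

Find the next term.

The slot pattern repeats as ABB (period 3), so there are 2 interleaved tracks.
Track A: 28, 29, 30, 31 — adding 1 each time.
Track B: 15, 21, 28, 36, 45, 55, 66, 78 — triangular numbers n(n+1)/2 for n = 5, 6, ….
Position 13 → track A, term 5 = 32.

32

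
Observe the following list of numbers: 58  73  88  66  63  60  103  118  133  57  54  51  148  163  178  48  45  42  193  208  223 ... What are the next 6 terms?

Positions follow the repeating pattern AAABBB; grouping by letter gives 2 tracks.
Track A is 58, 73, 88, 103, 118, 133, 148, 163, 178, 193, 208, 223, which is adding 15 each time.
Track B is 66, 63, 60, 57, 54, 51, 48, 45, 42, which is linear: a_n = 69 − 3·n.
Term 22 comes from track B (its 10th entry): 39.
Term 23 comes from track B (its 11th entry): 36.
Term 24 comes from track B (its 12th entry): 33.
Term 25 comes from track A (its 13th entry): 238.
Position 26 → track A, term 14 = 253.
The 27th slot belongs to track A; its 15th term is 268.

39, 36, 33, 238, 253, 268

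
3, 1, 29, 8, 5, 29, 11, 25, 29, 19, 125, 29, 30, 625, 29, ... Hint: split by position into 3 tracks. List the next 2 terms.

The terms cycle through 3 interleaved subsequences.
Track A: 3, 8, 11, 19, 30 — a Fibonacci-like recurrence a_n = a_{n-1} + a_{n-2}.
Track B: 1, 5, 25, 125, 625 — geometric, ×5 each step.
Track C: 29, 29, 29, 29, 29 — constant 29.
Position 16 falls in track A as its term 6, giving 49.
Position 17 → track B, term 6 = 3125.

49, 3125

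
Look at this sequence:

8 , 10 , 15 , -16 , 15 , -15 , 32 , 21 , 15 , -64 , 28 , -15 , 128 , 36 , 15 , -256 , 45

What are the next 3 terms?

-15, 512, 55

Split by position mod 3 into 3 tracks.
Track A is 8, -16, 32, -64, 128, -256, which is multiplying by -2 each time.
Track B is 10, 15, 21, 28, 36, 45, which is triangular numbers starting at T_4.
Track C is 15, -15, 15, -15, 15, which is the oscillation 15·(−1)^(n+1).
Term 18 comes from track C (its 6th entry): -15.
Position 19 falls in track A as its term 7, giving 512.
The 20th slot belongs to track B; its 7th term is 55.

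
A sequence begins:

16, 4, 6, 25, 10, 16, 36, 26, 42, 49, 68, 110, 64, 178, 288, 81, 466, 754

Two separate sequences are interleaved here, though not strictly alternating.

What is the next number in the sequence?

Reading positions in blocks of 3 reveals the pattern ABB — 2 tracks woven together.
Track A: 16, 25, 36, 49, 64, 81 (consecutive squares n² from n = 4).
Track B: 4, 6, 10, 16, 26, 42, 68, 110, 178, 288, 466, 754 (a Fibonacci-like recurrence a_n = a_{n-1} + a_{n-2}).
Position 19 falls in track A as its term 7, giving 100.

100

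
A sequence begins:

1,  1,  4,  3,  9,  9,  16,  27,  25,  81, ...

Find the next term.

Positions 1, 3, 5, … form one subsequence and positions 2, 4, 6, … form another.
Track A: 1, 4, 9, 16, 25. Perfect squares starting at 1².
Track B: 1, 3, 9, 27, 81. Powers 3^0, 3^1, 3^2, ….
The 11th slot belongs to track A; its 6th term is 36.

36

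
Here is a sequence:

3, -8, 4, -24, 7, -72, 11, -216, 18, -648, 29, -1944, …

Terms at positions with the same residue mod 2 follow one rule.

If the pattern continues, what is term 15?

76

The terms cycle through 2 interleaved subsequences.
Track A = 3, 4, 7, 11, 18, 29: each term equals the sum of the previous two.
Track B = -8, -24, -72, -216, -648, -1944: geometric, ×3 each step.
Position 15 falls in track A as its term 8, giving 76.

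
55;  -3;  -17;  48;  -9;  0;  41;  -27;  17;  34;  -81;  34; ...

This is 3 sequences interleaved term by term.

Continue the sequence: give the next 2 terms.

27, -243

Read the sequence 3 terms at a time; column i is its own pattern.
Track A: 55, 48, 41, 34 — arithmetic, step −7.
Track B: -3, -9, -27, -81 — geometric, ×3 each step.
Track C: -17, 0, 17, 34 — adding 17 each time.
Position 13 → track A, term 5 = 27.
The 14th slot belongs to track B; its 5th term is -243.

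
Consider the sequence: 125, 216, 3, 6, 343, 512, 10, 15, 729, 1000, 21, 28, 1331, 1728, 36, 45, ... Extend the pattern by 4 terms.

The slot pattern repeats as AABB (period 4), so there are 2 interleaved tracks.
Track A: 125, 216, 343, 512, 729, 1000, 1331, 1728 — the cubes 5³, 6³, 7³, ….
Track B: 3, 6, 10, 15, 21, 28, 36, 45 — triangular numbers n(n+1)/2 for n = 2, 3, ….
Position 17 → track A, term 9 = 2197.
Term 18 comes from track A (its 10th entry): 2744.
Position 19 → track B, term 9 = 55.
Position 20 → track B, term 10 = 66.

2197, 2744, 55, 66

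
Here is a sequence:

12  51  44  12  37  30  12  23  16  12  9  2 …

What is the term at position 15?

-12

Reading positions in blocks of 3 reveals the pattern ABB — 2 tracks woven together.
Track A: 12, 12, 12, 12 (constant 12).
Track B: 51, 44, 37, 30, 23, 16, 9, 2 (arithmetic with common difference −7).
Term 15 comes from track B (its 10th entry): -12.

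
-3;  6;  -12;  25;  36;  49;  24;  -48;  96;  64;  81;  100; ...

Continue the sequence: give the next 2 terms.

Reading positions in blocks of 6 reveals the pattern AAABBB — 2 tracks woven together.
Track A = -3, 6, -12, 24, -48, 96: a geometric progression (common ratio -2).
Track B = 25, 36, 49, 64, 81, 100: perfect squares starting at 5².
Position 13 falls in track A as its term 7, giving -192.
Position 14 falls in track A as its term 8, giving 384.

-192, 384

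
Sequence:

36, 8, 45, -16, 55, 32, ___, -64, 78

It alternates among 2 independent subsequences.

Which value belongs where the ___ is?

66

Split by position mod 2 into 2 tracks.
Stream A = 36, 45, 55, ?, 78: the triangular numbers T_8, T_9, ….
Stream B = 8, -16, 32, -64: geometric with ratio -2.
So the missing entry in stream A is 66.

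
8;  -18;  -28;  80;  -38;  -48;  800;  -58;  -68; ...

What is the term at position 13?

80000

Reading positions in blocks of 3 reveals the pattern ABB — 2 tracks woven together.
Stream A is 8, 80, 800, which is a geometric progression (common ratio 10).
Stream B is -18, -28, -38, -48, -58, -68, which is linear: a_n = -8 − 10·n.
Term 13 comes from stream A (its 5th entry): 80000.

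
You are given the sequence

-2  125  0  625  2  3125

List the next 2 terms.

Split by position mod 2 into 2 tracks.
Track A = -2, 0, 2: adding 2 each time.
Track B = 125, 625, 3125: powers 5^3, 5^4, 5^5, ….
Position 7 → track A, term 4 = 4.
The 8th slot belongs to track B; its 4th term is 15625.

4, 15625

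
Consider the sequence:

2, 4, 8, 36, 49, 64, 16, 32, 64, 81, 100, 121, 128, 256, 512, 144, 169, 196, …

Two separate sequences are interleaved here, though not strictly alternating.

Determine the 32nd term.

131072

The slot pattern repeats as AAABBB (period 6), so there are 2 interleaved tracks.
Stream A: 2, 4, 8, 16, 32, 64, 128, 256, 512 — successive powers of 2.
Stream B: 36, 49, 64, 81, 100, 121, 144, 169, 196 — consecutive squares n² from n = 6.
Term 32 comes from stream A (its 17th entry): 131072.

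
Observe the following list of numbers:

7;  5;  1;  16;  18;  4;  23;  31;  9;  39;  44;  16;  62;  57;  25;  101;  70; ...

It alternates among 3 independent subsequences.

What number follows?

36

Read the sequence 3 terms at a time; column i is its own pattern.
Track A is 7, 16, 23, 39, 62, 101, which is Fibonacci-style (each term is the sum of the two before it).
Track B is 5, 18, 31, 44, 57, 70, which is arithmetic, step +13.
Track C is 1, 4, 9, 16, 25, which is perfect squares starting at 1².
Position 18 → track C, term 6 = 36.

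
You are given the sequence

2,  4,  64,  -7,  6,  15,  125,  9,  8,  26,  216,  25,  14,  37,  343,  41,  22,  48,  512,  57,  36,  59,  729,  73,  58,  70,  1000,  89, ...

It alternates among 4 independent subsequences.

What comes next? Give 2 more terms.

94, 81

The terms cycle through 4 interleaved subsequences.
Stream A: 2, 6, 8, 14, 22, 36, 58 — Fibonacci-style (each term is the sum of the two before it).
Stream B: 4, 15, 26, 37, 48, 59, 70 — arithmetic with common difference +11.
Stream C: 64, 125, 216, 343, 512, 729, 1000 — the cubes 4³, 5³, 6³, ….
Stream D: -7, 9, 25, 41, 57, 73, 89 — linear: a_n = -23 + 16·n.
Position 29 falls in stream A as its term 8, giving 94.
Position 30 falls in stream B as its term 8, giving 81.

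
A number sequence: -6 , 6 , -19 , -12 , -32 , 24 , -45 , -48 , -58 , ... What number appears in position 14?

Positions 1, 3, 5, … form one subsequence and positions 2, 4, 6, … form another.
Track A = -6, -19, -32, -45, -58: subtracting 13 each time.
Track B = 6, -12, 24, -48: multiplying by -2 each time.
The 14th slot belongs to track B; its 7th term is 384.

384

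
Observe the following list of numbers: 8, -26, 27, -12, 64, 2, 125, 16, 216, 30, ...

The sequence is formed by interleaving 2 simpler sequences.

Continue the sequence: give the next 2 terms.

Split by position mod 2 into 2 tracks.
Track A is 8, 27, 64, 125, 216, which is consecutive cubes n³ from n = 2.
Track B is -26, -12, 2, 16, 30, which is adding 14 each time.
Term 11 comes from track A (its 6th entry): 343.
Term 12 comes from track B (its 6th entry): 44.

343, 44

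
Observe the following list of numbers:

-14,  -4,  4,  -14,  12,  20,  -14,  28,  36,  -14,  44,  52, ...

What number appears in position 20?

92

The slot pattern repeats as ABB (period 3), so there are 2 interleaved tracks.
Subsequence A: -14, -14, -14, -14. Constant -14.
Subsequence B: -4, 4, 12, 20, 28, 36, 44, 52. Adding 8 each time.
Term 20 comes from subsequence B (its 13th entry): 92.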